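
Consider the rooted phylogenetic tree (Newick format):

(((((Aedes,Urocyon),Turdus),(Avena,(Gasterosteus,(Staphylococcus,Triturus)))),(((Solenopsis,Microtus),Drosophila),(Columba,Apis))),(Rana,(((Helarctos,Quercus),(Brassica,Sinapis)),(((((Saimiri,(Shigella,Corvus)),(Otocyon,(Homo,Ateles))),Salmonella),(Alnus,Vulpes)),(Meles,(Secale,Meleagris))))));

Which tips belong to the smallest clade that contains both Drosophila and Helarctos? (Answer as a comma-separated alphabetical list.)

Aedes, Alnus, Apis, Ateles, Avena, Brassica, Columba, Corvus, Drosophila, Gasterosteus, Helarctos, Homo, Meleagris, Meles, Microtus, Otocyon, Quercus, Rana, Saimiri, Salmonella, Secale, Shigella, Sinapis, Solenopsis, Staphylococcus, Triturus, Turdus, Urocyon, Vulpes

Tracing Drosophila: it sits inside ((Solenopsis,Microtus),Drosophila).
Tracing Helarctos: it sits inside (Helarctos,Quercus).
The smallest clade enclosing both is the whole tree (their MRCA is the root), so the answer is all 29 tips in alphabetical order.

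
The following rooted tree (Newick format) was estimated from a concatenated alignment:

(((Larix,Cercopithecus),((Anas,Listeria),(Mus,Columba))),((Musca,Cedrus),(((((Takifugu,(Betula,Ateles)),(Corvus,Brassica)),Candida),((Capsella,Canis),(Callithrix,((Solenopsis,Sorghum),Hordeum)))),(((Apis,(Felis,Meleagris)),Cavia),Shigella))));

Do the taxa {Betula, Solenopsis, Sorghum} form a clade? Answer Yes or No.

The MRCA of the listed taxa subtends ((((Takifugu,(Betula,Ateles)),(Corvus,Brassica)),Candida),((Capsella,Canis),(Callithrix,((Solenopsis,Sorghum),Hordeum)))).
That clade also contains Ateles, Brassica, Callithrix, Candida, Canis, Capsella, Corvus, Hordeum, Takifugu, which are not in the proposed group, so the group is not monophyletic.

No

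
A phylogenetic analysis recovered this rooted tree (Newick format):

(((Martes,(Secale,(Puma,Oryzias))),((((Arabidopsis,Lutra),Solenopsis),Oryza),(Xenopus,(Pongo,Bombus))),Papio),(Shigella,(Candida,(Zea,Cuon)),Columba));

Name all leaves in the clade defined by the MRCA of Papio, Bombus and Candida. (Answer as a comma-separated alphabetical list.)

Tracing Papio: it sits inside ((Martes,(Secale,(Puma,Oryzias))),((((Arabidopsis,Lutra),Solenopsis),Oryza),(Xenopus,(Pongo,Bombus))),Papio).
Tracing Bombus: it sits inside (Pongo,Bombus).
Tracing Candida: it sits inside (Candida,(Zea,Cuon)).
The smallest clade enclosing all 3 is the whole tree (their MRCA is the root), so the answer is all 17 tips in alphabetical order.

Arabidopsis, Bombus, Candida, Columba, Cuon, Lutra, Martes, Oryza, Oryzias, Papio, Pongo, Puma, Secale, Shigella, Solenopsis, Xenopus, Zea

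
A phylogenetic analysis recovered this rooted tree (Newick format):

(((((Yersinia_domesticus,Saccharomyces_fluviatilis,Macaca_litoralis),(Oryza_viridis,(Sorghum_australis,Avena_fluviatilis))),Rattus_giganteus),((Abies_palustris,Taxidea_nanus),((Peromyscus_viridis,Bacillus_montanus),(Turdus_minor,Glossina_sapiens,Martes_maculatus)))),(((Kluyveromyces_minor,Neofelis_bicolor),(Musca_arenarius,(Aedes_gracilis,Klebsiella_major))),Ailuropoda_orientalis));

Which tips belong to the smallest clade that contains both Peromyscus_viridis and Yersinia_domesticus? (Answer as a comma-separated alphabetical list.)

Abies_palustris, Avena_fluviatilis, Bacillus_montanus, Glossina_sapiens, Macaca_litoralis, Martes_maculatus, Oryza_viridis, Peromyscus_viridis, Rattus_giganteus, Saccharomyces_fluviatilis, Sorghum_australis, Taxidea_nanus, Turdus_minor, Yersinia_domesticus

Tracing Peromyscus_viridis: it sits inside (Peromyscus_viridis,Bacillus_montanus).
Tracing Yersinia_domesticus: it sits inside (Yersinia_domesticus,Saccharomyces_fluviatilis,Macaca_litoralis).
The smallest clade enclosing both is ((((Yersinia_domesticus,Saccharomyces_fluviatilis,Macaca_litoralis),(Oryza_viridis,(Sorghum_australis,Avena_fluviatilis))),Rattus_giganteus),((Abies_palustris,Taxidea_nanus),((Peromyscus_viridis,Bacillus_montanus),(Turdus_minor,Glossina_sapiens,Martes_maculatus)))); the answer is its 14 terminal taxa in alphabetical order.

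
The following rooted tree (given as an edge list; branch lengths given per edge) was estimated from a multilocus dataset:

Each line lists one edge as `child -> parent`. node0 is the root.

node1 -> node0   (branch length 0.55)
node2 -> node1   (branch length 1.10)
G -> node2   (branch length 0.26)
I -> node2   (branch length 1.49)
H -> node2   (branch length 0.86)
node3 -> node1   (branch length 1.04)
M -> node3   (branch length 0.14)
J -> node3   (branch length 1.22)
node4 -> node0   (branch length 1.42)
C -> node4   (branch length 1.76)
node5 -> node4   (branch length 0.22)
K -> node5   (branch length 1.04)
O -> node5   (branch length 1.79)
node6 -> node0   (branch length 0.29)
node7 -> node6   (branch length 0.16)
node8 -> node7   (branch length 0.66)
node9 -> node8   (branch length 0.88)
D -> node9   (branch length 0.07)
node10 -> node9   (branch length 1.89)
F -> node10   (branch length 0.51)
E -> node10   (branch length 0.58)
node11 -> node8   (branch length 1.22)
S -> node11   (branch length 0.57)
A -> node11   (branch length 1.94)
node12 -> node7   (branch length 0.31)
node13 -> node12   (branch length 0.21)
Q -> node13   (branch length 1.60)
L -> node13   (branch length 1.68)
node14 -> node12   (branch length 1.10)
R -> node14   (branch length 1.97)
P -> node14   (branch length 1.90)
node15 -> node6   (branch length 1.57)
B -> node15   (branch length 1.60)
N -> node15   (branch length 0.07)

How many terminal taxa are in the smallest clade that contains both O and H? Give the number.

19

The MRCA of O and H is the root, so the clade is the entire tree.
That clade contains 19 terminal taxa: A, B, C, D, E, F, G, H, I, J, K, L, M, N, O, P, Q, R, S.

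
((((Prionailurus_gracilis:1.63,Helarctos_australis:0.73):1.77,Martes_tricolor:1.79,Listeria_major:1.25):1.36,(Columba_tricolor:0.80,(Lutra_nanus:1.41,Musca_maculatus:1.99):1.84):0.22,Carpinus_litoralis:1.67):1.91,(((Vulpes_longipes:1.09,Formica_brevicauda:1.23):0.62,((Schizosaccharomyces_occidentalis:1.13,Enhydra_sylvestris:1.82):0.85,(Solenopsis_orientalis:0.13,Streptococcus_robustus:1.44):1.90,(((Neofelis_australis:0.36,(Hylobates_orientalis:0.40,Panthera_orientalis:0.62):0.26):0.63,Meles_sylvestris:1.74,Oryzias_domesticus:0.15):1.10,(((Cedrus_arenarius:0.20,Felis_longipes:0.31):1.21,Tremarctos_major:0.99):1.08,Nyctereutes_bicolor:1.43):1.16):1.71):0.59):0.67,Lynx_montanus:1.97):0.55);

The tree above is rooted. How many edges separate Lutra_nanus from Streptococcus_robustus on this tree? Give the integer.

9

The MRCA of Lutra_nanus and Streptococcus_robustus is the root of the tree.
From Lutra_nanus up to that node: 4 branches. From Streptococcus_robustus up to the same node: 5 branches. Total: 4 + 5 = 9.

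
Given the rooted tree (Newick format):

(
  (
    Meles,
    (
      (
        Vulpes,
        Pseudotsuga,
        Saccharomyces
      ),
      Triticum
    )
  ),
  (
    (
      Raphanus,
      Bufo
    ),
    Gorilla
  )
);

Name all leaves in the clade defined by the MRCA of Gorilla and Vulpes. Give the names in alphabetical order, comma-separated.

Bufo, Gorilla, Meles, Pseudotsuga, Raphanus, Saccharomyces, Triticum, Vulpes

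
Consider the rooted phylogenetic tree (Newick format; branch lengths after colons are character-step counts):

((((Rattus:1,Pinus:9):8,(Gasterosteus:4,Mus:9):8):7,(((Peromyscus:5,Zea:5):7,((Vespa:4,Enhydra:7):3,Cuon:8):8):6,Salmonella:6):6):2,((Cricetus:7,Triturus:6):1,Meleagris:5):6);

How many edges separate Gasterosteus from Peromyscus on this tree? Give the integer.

7

The MRCA of Gasterosteus and Peromyscus is the node subtending (((Rattus,Pinus),(Gasterosteus,Mus)),(((Peromyscus,Zea),((Vespa,Enhydra),Cuon)),Salmonella)).
From Gasterosteus up to that node: 3 branches. From Peromyscus up to the same node: 4 branches. Total: 3 + 4 = 7.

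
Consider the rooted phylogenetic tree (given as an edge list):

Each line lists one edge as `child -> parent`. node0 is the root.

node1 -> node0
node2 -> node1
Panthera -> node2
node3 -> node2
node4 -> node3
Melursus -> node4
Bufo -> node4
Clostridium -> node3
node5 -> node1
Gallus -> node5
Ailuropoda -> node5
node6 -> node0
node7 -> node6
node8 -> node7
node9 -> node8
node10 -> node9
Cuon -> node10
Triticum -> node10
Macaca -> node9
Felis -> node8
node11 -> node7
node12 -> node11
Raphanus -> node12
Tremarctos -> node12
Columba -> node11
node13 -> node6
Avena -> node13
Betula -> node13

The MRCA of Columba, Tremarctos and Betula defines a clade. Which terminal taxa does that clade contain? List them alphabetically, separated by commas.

Avena, Betula, Columba, Cuon, Felis, Macaca, Raphanus, Tremarctos, Triticum

Tracing Columba: it sits inside ((Raphanus,Tremarctos),Columba).
Tracing Tremarctos: it sits inside (Raphanus,Tremarctos).
Tracing Betula: it sits inside (Avena,Betula).
The smallest clade enclosing all 3 is (((((Cuon,Triticum),Macaca),Felis),((Raphanus,Tremarctos),Columba)),(Avena,Betula)); the answer is its 9 terminal taxa in alphabetical order.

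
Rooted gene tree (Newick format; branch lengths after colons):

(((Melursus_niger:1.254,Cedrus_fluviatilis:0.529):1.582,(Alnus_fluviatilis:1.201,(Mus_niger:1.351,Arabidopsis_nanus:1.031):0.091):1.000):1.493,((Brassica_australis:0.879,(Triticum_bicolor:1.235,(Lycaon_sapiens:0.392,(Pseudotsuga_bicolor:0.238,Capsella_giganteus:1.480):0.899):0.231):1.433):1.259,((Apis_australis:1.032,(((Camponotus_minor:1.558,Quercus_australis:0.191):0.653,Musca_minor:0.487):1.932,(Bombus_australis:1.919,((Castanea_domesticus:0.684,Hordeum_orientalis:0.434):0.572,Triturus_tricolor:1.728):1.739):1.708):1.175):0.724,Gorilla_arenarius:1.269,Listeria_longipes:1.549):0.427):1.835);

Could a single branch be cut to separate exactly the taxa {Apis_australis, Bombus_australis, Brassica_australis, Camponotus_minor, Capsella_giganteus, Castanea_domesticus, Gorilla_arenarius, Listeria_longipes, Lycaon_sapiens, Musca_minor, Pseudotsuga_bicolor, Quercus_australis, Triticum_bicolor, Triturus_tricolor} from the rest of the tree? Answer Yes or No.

No

The MRCA of the listed taxa subtends ((Brassica_australis,(Triticum_bicolor,(Lycaon_sapiens,(Pseudotsuga_bicolor,Capsella_giganteus)))),((Apis_australis,(((Camponotus_minor,Quercus_australis),Musca_minor),(Bombus_australis,((Castanea_domesticus,Hordeum_orientalis),Triturus_tricolor)))),Gorilla_arenarius,Listeria_longipes)).
That clade also contains Hordeum_orientalis, which is not in the proposed group, so the group is not monophyletic.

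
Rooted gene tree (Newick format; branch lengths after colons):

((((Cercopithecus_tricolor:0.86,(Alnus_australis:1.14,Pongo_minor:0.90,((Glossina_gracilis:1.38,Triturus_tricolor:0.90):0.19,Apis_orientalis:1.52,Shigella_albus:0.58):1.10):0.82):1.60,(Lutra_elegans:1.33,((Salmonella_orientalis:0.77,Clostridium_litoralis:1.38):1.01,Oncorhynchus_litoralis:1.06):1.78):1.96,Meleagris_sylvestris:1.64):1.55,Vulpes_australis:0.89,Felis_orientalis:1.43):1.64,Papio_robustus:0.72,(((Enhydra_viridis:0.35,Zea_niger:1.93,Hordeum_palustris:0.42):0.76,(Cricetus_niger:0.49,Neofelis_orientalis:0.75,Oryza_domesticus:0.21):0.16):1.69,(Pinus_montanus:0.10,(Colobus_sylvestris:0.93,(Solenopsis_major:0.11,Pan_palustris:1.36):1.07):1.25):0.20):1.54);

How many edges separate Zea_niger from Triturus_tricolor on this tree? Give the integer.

The MRCA of Zea_niger and Triturus_tricolor is the root of the tree.
From Zea_niger up to that node: 4 branches. From Triturus_tricolor up to the same node: 7 branches. Total: 4 + 7 = 11.

11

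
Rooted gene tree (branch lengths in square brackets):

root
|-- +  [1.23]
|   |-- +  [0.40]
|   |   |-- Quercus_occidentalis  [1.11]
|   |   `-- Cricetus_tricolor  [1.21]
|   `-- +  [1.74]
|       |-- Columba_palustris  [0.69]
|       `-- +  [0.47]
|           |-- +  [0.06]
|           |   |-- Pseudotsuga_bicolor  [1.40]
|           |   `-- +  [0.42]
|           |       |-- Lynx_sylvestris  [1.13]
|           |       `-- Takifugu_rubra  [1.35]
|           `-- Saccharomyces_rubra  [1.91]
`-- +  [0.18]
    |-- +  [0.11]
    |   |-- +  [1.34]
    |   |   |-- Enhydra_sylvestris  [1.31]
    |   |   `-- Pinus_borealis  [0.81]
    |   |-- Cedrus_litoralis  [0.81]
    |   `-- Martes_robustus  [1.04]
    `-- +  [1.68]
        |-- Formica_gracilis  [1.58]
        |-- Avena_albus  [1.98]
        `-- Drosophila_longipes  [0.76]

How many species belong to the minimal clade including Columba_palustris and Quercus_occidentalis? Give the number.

7

The MRCA of Columba_palustris and Quercus_occidentalis is the node subtending ((Quercus_occidentalis,Cricetus_tricolor),(Columba_palustris,((Pseudotsuga_bicolor,(Lynx_sylvestris,Takifugu_rubra)),Saccharomyces_rubra))).
That clade contains 7 terminal taxa: Columba_palustris, Cricetus_tricolor, Lynx_sylvestris, Pseudotsuga_bicolor, Quercus_occidentalis, Saccharomyces_rubra, Takifugu_rubra.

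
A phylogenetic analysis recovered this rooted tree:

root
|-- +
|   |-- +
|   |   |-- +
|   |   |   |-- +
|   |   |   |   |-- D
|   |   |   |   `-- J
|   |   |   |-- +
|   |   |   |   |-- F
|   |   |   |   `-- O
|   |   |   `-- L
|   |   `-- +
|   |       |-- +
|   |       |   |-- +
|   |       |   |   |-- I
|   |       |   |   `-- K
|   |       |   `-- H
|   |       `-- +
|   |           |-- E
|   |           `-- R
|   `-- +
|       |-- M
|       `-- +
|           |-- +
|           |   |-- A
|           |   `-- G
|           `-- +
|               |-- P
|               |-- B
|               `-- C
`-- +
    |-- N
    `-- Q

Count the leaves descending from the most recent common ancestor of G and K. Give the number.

The MRCA of G and K is the node subtending ((((D,J),(F,O),L),(((I,K),H),(E,R))),(M,((A,G),(P,B,C)))).
That clade contains 16 terminal taxa: A, B, C, D, E, F, G, H, I, J, K, L, M, O, P, R.

16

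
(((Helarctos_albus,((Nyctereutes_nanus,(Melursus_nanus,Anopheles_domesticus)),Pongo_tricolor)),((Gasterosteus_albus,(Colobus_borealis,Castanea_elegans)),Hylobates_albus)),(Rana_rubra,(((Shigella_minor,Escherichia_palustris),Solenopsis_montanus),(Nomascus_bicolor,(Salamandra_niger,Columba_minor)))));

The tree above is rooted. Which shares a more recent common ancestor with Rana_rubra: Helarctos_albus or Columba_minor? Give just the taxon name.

Columba_minor

The MRCA of Rana_rubra and Columba_minor subtends (Rana_rubra,(((Shigella_minor,Escherichia_palustris),Solenopsis_montanus),(Nomascus_bicolor,(Salamandra_niger,Columba_minor)))) (7 taxa).
The MRCA of Rana_rubra and Helarctos_albus is the root, subtending the entire tree (16 taxa).
The first is nested inside the second, so Rana_rubra shares a more recent common ancestor with Columba_minor.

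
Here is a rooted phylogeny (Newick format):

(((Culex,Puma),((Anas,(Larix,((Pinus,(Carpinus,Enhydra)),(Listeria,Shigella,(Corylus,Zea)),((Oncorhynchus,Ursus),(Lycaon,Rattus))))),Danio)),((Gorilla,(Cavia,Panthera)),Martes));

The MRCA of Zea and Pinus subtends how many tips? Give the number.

11

The MRCA of Zea and Pinus is the node subtending ((Pinus,(Carpinus,Enhydra)),(Listeria,Shigella,(Corylus,Zea)),((Oncorhynchus,Ursus),(Lycaon,Rattus))).
That clade contains 11 terminal taxa: Carpinus, Corylus, Enhydra, Listeria, Lycaon, Oncorhynchus, Pinus, Rattus, Shigella, Ursus, Zea.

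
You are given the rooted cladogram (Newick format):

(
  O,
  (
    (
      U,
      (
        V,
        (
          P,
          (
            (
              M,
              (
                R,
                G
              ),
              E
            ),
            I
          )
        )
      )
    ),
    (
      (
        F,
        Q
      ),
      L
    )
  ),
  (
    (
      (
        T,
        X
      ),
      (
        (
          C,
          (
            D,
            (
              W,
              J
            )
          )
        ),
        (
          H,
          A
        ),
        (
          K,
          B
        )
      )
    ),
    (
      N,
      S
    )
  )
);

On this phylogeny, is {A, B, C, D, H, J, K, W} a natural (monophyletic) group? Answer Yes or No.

Yes

The most recent common ancestor of these taxa subtends ((C,(D,(W,J))),(H,A),(K,B)).
That clade has exactly 8 tips — every listed taxon and nothing else — so the group is monophyletic.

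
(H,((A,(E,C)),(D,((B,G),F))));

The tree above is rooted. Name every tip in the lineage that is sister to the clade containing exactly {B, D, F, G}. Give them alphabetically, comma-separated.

The clade containing exactly {B, D, F, G} attaches to the tree at the node subtending ((A,(E,C)),(D,((B,G),F))).
The other lineage descending from that same node — the sister group — is (A,(E,C)); its 3 tips in alphabetical order are the answer.

A, C, E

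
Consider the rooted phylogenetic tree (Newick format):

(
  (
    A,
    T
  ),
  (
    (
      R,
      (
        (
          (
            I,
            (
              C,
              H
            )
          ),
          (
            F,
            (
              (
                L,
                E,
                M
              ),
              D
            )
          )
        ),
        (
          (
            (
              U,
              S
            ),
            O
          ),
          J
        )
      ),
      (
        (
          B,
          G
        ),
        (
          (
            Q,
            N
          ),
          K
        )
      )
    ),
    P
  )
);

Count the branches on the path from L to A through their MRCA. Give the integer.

10

The MRCA of L and A is the root of the tree.
From L up to that node: 8 branches. From A up to the same node: 2 branches. Total: 8 + 2 = 10.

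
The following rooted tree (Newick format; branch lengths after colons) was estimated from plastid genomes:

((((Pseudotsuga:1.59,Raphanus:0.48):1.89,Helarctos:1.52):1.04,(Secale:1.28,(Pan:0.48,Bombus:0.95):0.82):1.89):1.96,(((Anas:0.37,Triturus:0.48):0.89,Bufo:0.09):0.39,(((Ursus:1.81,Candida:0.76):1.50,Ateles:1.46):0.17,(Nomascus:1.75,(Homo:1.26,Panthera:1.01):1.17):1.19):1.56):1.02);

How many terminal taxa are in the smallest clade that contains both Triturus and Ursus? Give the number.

The MRCA of Triturus and Ursus is the node subtending (((Anas,Triturus),Bufo),(((Ursus,Candida),Ateles),(Nomascus,(Homo,Panthera)))).
That clade contains 9 terminal taxa: Anas, Ateles, Bufo, Candida, Homo, Nomascus, Panthera, Triturus, Ursus.

9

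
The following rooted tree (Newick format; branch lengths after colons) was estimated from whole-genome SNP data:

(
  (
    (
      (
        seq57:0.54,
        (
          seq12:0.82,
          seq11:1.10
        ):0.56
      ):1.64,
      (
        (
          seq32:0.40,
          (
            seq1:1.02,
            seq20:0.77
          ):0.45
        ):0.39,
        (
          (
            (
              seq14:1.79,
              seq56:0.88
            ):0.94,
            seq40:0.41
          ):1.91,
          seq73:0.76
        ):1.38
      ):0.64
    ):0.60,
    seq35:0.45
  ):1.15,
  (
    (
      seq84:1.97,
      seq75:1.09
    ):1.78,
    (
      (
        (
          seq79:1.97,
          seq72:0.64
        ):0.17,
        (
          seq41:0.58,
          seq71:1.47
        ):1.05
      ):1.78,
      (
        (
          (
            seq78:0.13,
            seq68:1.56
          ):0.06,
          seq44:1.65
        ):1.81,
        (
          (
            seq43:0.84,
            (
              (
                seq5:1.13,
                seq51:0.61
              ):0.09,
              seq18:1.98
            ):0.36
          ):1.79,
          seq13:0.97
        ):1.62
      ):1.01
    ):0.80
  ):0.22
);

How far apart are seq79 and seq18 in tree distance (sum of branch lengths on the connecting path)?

10.68

The path runs seq79 → … → MRCA → … → seq18; the MRCA is the node subtending (((seq79,seq72),(seq41,seq71)),(((seq78,seq68),seq44),((seq43,((seq5,seq51),seq18)),seq13))).
Branch lengths along that path: 1.97 + 0.17 + 1.78 + 1.01 + 1.62 + 1.79 + 0.36 + 1.98 = 10.68.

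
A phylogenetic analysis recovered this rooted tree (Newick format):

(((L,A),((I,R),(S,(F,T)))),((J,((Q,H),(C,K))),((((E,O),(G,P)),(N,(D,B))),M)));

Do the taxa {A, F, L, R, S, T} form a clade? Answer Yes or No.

The MRCA of the listed taxa subtends ((L,A),((I,R),(S,(F,T)))).
That clade also contains I, which is not in the proposed group, so the group is not monophyletic.

No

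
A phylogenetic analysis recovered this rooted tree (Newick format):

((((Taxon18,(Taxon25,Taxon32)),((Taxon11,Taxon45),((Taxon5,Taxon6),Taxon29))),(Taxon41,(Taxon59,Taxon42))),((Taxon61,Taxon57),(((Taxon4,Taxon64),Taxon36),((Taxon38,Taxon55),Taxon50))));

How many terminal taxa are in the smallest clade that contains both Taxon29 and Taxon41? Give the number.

11

The MRCA of Taxon29 and Taxon41 is the node subtending (((Taxon18,(Taxon25,Taxon32)),((Taxon11,Taxon45),((Taxon5,Taxon6),Taxon29))),(Taxon41,(Taxon59,Taxon42))).
That clade contains 11 terminal taxa: Taxon11, Taxon18, Taxon25, Taxon29, Taxon32, Taxon41, Taxon42, Taxon45, Taxon5, Taxon59, Taxon6.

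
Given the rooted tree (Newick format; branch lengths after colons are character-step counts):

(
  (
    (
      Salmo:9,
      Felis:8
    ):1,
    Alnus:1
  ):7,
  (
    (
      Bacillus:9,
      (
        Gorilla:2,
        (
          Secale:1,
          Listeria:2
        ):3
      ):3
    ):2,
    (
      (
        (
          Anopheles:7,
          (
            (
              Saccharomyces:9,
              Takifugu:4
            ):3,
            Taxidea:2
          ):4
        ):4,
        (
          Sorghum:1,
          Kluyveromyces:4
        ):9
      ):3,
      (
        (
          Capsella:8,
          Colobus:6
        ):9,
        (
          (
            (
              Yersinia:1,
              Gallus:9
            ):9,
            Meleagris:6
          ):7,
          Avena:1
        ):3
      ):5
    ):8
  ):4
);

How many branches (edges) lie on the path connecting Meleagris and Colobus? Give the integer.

The MRCA of Meleagris and Colobus is the node subtending ((Capsella,Colobus),(((Yersinia,Gallus),Meleagris),Avena)).
From Meleagris up to that node: 3 branches. From Colobus up to the same node: 2 branches. Total: 3 + 2 = 5.

5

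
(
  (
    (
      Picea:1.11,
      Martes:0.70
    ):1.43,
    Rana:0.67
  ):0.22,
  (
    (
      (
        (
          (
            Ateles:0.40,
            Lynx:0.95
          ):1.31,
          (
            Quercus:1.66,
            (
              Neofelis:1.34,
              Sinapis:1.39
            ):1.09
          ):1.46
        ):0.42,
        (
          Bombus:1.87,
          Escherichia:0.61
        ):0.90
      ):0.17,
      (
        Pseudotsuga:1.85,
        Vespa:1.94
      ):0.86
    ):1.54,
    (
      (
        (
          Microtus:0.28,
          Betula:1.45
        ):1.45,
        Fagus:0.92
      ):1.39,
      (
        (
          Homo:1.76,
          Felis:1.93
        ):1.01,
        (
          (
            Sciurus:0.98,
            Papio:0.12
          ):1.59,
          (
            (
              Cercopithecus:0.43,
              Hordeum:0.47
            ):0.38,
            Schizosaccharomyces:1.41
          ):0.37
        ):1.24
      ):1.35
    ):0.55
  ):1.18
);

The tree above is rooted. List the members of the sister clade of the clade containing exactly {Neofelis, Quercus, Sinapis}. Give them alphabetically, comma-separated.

Ateles, Lynx

The clade containing exactly {Neofelis, Quercus, Sinapis} attaches to the tree at the node subtending ((Ateles,Lynx),(Quercus,(Neofelis,Sinapis))).
The other lineage descending from that same node — the sister group — is (Ateles,Lynx); its 2 tips in alphabetical order are the answer.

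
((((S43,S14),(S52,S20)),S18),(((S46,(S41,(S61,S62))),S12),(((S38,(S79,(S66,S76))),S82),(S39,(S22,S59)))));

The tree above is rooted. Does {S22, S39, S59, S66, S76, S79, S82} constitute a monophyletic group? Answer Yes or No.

The MRCA of the listed taxa subtends (((S38,(S79,(S66,S76))),S82),(S39,(S22,S59))).
That clade also contains S38, which is not in the proposed group, so the group is not monophyletic.

No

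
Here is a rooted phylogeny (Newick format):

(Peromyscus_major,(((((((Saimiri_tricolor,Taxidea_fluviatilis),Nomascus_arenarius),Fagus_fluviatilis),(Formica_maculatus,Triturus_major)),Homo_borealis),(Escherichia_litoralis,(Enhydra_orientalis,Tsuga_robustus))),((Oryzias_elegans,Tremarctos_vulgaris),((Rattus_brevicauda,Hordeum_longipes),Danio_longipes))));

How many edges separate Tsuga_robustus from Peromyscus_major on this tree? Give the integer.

6

The MRCA of Tsuga_robustus and Peromyscus_major is the root of the tree.
From Tsuga_robustus up to that node: 5 branches. From Peromyscus_major up to the same node: 1 branch. Total: 5 + 1 = 6.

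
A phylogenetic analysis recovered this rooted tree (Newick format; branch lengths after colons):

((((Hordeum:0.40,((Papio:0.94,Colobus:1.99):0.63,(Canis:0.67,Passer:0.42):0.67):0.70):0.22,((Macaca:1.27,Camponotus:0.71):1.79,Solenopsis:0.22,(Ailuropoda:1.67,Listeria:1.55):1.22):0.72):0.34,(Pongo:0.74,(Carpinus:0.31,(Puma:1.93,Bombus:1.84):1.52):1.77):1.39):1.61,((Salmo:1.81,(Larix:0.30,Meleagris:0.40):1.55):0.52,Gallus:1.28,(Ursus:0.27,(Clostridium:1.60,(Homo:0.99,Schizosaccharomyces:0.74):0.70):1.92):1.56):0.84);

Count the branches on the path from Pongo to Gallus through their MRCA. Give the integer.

5

The MRCA of Pongo and Gallus is the root of the tree.
From Pongo up to that node: 3 branches. From Gallus up to the same node: 2 branches. Total: 3 + 2 = 5.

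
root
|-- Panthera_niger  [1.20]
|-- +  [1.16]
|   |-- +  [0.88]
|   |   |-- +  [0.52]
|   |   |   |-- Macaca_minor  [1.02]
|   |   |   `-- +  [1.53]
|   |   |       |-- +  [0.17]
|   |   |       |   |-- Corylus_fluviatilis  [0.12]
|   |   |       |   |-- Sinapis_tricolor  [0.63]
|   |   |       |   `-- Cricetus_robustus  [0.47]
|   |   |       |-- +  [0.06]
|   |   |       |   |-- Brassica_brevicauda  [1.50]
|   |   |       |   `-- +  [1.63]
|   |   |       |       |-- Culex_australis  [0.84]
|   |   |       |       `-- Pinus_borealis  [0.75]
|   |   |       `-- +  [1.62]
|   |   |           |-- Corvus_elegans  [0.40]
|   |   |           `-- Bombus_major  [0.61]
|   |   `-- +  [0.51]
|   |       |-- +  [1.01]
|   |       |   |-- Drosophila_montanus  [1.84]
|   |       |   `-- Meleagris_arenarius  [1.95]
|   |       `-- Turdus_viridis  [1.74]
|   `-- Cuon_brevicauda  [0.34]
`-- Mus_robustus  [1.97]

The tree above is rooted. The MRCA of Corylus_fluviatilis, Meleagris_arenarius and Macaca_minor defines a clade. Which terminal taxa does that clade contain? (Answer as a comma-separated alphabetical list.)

Tracing Corylus_fluviatilis: it sits inside (Corylus_fluviatilis,Sinapis_tricolor,Cricetus_robustus).
Tracing Meleagris_arenarius: it sits inside (Drosophila_montanus,Meleagris_arenarius).
Tracing Macaca_minor: it sits inside (Macaca_minor,((Corylus_fluviatilis,Sinapis_tricolor,Cricetus_robustus),(Brassica_brevicauda,(Culex_australis,Pinus_borealis)),(Corvus_elegans,Bombus_major))).
The smallest clade enclosing all 3 is ((Macaca_minor,((Corylus_fluviatilis,Sinapis_tricolor,Cricetus_robustus),(Brassica_brevicauda,(Culex_australis,Pinus_borealis)),(Corvus_elegans,Bombus_major))),((Drosophila_montanus,Meleagris_arenarius),Turdus_viridis)); the answer is its 12 terminal taxa in alphabetical order.

Bombus_major, Brassica_brevicauda, Corvus_elegans, Corylus_fluviatilis, Cricetus_robustus, Culex_australis, Drosophila_montanus, Macaca_minor, Meleagris_arenarius, Pinus_borealis, Sinapis_tricolor, Turdus_viridis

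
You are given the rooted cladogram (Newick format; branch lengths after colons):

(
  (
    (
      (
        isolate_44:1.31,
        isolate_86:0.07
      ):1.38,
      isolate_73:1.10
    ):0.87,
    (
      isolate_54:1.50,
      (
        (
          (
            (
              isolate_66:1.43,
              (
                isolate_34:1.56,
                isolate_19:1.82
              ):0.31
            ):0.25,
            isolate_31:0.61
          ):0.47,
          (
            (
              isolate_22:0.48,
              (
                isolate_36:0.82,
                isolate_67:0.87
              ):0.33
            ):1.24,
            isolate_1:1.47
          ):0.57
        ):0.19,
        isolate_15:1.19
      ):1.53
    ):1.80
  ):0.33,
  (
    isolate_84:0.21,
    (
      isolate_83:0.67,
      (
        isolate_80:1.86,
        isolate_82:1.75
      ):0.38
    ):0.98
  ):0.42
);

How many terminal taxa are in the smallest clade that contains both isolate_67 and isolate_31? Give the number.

The MRCA of isolate_67 and isolate_31 is the node subtending (((isolate_66,(isolate_34,isolate_19)),isolate_31),((isolate_22,(isolate_36,isolate_67)),isolate_1)).
That clade contains 8 terminal taxa: isolate_1, isolate_19, isolate_22, isolate_31, isolate_34, isolate_36, isolate_66, isolate_67.

8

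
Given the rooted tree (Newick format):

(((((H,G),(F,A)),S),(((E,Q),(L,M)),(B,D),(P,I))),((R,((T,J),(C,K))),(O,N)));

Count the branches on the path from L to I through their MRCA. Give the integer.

5

The MRCA of L and I is the node subtending (((E,Q),(L,M)),(B,D),(P,I)).
From L up to that node: 3 branches. From I up to the same node: 2 branches. Total: 3 + 2 = 5.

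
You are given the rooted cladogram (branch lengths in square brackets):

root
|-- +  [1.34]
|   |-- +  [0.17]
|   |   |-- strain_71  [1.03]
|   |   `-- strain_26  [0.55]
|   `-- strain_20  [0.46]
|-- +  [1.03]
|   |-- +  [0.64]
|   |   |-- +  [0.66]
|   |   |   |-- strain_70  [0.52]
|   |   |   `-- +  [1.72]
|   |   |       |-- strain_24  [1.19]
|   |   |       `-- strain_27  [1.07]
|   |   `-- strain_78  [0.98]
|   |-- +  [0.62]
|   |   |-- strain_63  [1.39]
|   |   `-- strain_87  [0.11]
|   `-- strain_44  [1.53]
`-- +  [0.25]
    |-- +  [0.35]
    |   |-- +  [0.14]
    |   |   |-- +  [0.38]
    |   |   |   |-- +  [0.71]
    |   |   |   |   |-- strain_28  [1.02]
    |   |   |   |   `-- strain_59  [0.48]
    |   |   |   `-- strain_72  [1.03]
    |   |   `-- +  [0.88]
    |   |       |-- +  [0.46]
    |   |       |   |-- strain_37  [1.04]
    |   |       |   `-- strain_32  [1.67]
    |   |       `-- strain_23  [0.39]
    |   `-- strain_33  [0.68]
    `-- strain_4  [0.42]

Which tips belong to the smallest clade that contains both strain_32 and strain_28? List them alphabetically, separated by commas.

strain_23, strain_28, strain_32, strain_37, strain_59, strain_72

Tracing strain_32: it sits inside (strain_37,strain_32).
Tracing strain_28: it sits inside (strain_28,strain_59).
The smallest clade enclosing both is (((strain_28,strain_59),strain_72),((strain_37,strain_32),strain_23)); the answer is its 6 terminal taxa in alphabetical order.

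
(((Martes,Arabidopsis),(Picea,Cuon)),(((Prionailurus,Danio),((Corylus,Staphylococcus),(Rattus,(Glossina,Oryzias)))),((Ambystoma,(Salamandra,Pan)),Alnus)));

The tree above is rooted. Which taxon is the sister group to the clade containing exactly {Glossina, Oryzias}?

Rattus

The clade containing exactly {Glossina, Oryzias} attaches to the tree at the node subtending (Rattus,(Glossina,Oryzias)).
The other lineage descending from that same node — the sister group — is the single tip Rattus.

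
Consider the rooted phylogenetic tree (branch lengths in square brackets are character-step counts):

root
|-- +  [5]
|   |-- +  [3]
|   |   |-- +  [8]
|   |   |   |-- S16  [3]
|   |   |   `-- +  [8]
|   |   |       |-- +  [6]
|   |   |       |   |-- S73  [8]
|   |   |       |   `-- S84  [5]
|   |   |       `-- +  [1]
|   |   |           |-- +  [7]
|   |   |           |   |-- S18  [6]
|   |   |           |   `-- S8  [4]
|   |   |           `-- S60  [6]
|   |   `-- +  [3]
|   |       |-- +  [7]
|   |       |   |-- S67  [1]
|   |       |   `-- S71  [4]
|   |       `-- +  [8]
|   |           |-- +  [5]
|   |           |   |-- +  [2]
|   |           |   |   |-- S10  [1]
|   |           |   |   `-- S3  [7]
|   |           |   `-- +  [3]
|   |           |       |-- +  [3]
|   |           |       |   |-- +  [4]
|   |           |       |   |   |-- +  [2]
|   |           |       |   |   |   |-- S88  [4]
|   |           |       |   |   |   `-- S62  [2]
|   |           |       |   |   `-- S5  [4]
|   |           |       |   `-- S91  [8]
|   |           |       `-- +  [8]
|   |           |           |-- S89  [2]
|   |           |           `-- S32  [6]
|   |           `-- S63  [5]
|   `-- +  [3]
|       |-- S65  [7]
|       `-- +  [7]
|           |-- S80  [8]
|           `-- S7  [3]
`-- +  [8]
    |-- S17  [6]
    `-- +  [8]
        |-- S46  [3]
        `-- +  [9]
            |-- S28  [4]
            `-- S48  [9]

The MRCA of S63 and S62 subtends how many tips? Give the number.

The MRCA of S63 and S62 is the node subtending (((S10,S3),((((S88,S62),S5),S91),(S89,S32))),S63).
That clade contains 9 terminal taxa: S10, S3, S32, S5, S62, S63, S88, S89, S91.

9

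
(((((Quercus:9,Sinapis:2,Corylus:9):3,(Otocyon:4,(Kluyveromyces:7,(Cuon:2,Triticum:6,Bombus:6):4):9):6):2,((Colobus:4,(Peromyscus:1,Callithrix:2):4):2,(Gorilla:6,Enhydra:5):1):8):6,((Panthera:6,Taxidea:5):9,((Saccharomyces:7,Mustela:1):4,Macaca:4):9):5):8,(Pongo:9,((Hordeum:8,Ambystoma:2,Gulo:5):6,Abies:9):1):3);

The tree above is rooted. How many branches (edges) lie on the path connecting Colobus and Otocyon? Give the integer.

6

The MRCA of Colobus and Otocyon is the node subtending (((Quercus,Sinapis,Corylus),(Otocyon,(Kluyveromyces,(Cuon,Triticum,Bombus)))),((Colobus,(Peromyscus,Callithrix)),(Gorilla,Enhydra))).
From Colobus up to that node: 3 branches. From Otocyon up to the same node: 3 branches. Total: 3 + 3 = 6.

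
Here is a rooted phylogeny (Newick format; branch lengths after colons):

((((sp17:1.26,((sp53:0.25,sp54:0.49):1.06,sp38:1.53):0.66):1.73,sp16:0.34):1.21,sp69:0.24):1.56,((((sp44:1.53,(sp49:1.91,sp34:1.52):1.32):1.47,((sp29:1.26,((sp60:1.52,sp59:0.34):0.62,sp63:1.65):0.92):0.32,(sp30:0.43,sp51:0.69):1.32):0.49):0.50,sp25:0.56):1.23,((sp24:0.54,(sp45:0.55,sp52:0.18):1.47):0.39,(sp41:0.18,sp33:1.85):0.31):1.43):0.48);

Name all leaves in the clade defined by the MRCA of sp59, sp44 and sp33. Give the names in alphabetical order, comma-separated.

sp24, sp25, sp29, sp30, sp33, sp34, sp41, sp44, sp45, sp49, sp51, sp52, sp59, sp60, sp63

Tracing sp59: it sits inside (sp60,sp59).
Tracing sp44: it sits inside (sp44,(sp49,sp34)).
Tracing sp33: it sits inside (sp41,sp33).
The smallest clade enclosing all 3 is ((((sp44,(sp49,sp34)),((sp29,((sp60,sp59),sp63)),(sp30,sp51))),sp25),((sp24,(sp45,sp52)),(sp41,sp33))); the answer is its 15 terminal taxa in alphabetical order.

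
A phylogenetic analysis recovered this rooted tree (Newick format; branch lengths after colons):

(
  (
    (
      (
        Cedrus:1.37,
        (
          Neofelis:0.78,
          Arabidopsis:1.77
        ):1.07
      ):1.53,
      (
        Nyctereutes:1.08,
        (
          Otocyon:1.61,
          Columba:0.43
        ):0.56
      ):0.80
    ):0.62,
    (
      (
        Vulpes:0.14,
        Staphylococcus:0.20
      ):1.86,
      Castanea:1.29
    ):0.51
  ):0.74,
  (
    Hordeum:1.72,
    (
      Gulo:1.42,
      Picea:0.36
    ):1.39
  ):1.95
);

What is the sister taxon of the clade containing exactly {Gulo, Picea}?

Hordeum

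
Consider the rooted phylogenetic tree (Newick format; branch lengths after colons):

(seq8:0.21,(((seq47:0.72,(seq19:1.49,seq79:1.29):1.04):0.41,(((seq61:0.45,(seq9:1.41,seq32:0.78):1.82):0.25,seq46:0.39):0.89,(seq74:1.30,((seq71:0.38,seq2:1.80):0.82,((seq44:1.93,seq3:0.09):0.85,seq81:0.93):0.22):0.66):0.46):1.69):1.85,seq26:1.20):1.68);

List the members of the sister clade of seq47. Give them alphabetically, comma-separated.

seq47 attaches to the tree at the node subtending (seq47,(seq19,seq79)).
The other lineage descending from that same node — the sister group — is (seq19,seq79); its 2 tips in alphabetical order are the answer.

seq19, seq79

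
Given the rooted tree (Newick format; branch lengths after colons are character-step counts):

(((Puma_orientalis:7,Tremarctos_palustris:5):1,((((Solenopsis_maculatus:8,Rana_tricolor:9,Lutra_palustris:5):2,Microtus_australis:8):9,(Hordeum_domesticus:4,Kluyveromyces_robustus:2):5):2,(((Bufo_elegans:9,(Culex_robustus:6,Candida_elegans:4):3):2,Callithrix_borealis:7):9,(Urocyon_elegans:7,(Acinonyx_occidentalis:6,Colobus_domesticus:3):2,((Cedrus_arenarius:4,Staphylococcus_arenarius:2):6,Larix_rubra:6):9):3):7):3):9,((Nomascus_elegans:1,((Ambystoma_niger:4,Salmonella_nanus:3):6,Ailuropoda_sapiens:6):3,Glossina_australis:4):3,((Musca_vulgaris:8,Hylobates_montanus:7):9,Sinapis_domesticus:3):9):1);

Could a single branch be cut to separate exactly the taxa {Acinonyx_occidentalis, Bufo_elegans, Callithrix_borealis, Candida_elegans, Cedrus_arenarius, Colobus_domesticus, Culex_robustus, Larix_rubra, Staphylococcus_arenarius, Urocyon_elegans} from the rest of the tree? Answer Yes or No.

The most recent common ancestor of these taxa subtends (((Bufo_elegans,(Culex_robustus,Candida_elegans)),Callithrix_borealis),(Urocyon_elegans,(Acinonyx_occidentalis,Colobus_domesticus),((Cedrus_arenarius,Staphylococcus_arenarius),Larix_rubra))).
That clade has exactly 10 tips — every listed taxon and nothing else — so the group is monophyletic.

Yes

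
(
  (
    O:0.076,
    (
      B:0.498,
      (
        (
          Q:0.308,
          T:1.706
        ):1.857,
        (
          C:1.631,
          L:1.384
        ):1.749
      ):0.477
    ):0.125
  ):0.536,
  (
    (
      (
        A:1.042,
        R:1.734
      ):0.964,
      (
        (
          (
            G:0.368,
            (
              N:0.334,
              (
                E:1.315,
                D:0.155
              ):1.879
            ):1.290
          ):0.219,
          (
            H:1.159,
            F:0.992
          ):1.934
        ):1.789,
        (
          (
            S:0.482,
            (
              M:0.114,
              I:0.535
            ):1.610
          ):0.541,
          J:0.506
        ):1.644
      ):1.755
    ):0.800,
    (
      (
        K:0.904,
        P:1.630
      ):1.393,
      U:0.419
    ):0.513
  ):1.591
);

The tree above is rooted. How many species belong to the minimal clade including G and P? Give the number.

15

The MRCA of G and P is the node subtending (((A,R),(((G,(N,(E,D))),(H,F)),((S,(M,I)),J))),((K,P),U)).
That clade contains 15 terminal taxa: A, D, E, F, G, H, I, J, K, M, N, P, R, S, U.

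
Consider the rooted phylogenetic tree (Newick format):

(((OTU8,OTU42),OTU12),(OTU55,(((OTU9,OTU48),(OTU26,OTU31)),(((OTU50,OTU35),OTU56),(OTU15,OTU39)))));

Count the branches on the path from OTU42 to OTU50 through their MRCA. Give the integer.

The MRCA of OTU42 and OTU50 is the root of the tree.
From OTU42 up to that node: 3 branches. From OTU50 up to the same node: 6 branches. Total: 3 + 6 = 9.

9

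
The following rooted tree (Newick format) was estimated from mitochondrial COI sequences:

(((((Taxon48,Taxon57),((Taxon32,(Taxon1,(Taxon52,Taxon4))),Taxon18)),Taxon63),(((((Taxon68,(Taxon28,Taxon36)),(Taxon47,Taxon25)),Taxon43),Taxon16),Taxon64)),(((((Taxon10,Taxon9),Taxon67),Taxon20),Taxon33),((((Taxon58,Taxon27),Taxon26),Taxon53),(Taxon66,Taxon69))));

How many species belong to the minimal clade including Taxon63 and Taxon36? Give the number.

16

The MRCA of Taxon63 and Taxon36 is the node subtending ((((Taxon48,Taxon57),((Taxon32,(Taxon1,(Taxon52,Taxon4))),Taxon18)),Taxon63),(((((Taxon68,(Taxon28,Taxon36)),(Taxon47,Taxon25)),Taxon43),Taxon16),Taxon64)).
That clade contains 16 terminal taxa: Taxon1, Taxon16, Taxon18, Taxon25, Taxon28, Taxon32, Taxon36, Taxon4, Taxon43, Taxon47, Taxon48, Taxon52, Taxon57, Taxon63, Taxon64, Taxon68.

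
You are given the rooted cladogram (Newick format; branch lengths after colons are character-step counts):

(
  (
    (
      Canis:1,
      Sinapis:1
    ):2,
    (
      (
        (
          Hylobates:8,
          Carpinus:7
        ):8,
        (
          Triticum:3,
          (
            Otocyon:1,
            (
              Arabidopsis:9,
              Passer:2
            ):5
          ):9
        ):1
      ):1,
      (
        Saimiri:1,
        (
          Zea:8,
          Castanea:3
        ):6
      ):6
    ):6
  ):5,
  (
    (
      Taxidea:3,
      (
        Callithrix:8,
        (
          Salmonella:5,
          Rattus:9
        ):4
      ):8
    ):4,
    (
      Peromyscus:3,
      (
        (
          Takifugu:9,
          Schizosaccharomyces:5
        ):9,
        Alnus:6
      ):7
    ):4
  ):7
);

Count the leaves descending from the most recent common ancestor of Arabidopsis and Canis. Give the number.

The MRCA of Arabidopsis and Canis is the node subtending ((Canis,Sinapis),(((Hylobates,Carpinus),(Triticum,(Otocyon,(Arabidopsis,Passer)))),(Saimiri,(Zea,Castanea)))).
That clade contains 11 terminal taxa: Arabidopsis, Canis, Carpinus, Castanea, Hylobates, Otocyon, Passer, Saimiri, Sinapis, Triticum, Zea.

11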